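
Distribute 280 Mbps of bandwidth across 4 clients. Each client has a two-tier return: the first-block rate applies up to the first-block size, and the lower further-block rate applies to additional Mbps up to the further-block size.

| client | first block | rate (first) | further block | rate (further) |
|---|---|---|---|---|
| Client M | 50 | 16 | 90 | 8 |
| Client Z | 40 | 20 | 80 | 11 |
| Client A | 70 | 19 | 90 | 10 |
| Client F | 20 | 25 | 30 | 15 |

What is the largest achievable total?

4650

Rank every tier by rate: Client F/T1 25 > Client Z/T1 20 > Client A/T1 19 > Client M/T1 16 > Client F/T2 15 > Client Z/T2 11 > Client A/T2 10 > Client M/T2 8.
Client F T1 at 25: fill all 20 — 260 left.
Fill Client Z T1 block (40 at 20) — 220 left.
Client A/T1 (19): +70 — 150 left.
Client M T1 at 16: fill all 50 — 100 left.
Client F T2 at 15: fill all 30 — 70 left.
Client Z T2 at 11: only 70 left, fill 70.
Total = 25×20 + 20×40 + 19×70 + 16×50 + 15×30 + 11×70 = 4650.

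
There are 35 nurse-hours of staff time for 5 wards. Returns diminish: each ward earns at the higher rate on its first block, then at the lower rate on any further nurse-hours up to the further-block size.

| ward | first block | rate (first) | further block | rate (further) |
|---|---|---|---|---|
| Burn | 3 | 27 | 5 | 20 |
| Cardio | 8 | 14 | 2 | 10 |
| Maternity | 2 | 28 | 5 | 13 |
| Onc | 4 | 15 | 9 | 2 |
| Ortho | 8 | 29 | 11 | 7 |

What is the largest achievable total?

706

Rank every tier by rate: Ortho/T1 29 > Maternity/T1 28 > Burn/T1 27 > Burn/T2 20 > Onc/T1 15 > Cardio/T1 14 > Maternity/T2 13 > Cardio/T2 10 > Ortho/T2 7 > Onc/T2 2.
Fill Ortho T1 block (8 at 29) ; 27 left.
Maternity/T1 (28): +2 ; 25 left.
Burn/T1 (27): +3 ; 22 left.
Burn/T2 (20): +5 ; 17 left.
Onc/T1 (15): +4 ; 13 left.
Cardio/T1 (14): +8 ; 5 left.
Fill Maternity T2 block (5 at 13) ; 0 left.
Total = 29×8 + 28×2 + 27×3 + 20×5 + 15×4 + 14×8 + 13×5 = 706.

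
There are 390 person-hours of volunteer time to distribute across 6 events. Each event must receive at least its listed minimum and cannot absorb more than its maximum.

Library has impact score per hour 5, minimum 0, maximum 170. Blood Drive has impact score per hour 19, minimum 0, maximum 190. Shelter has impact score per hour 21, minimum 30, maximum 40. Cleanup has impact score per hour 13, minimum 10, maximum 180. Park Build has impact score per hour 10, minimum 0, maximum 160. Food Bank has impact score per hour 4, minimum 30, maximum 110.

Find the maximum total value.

Meeting every minimum uses 0+0+30+10+0+30 = 70 person-hours, leaving 320.
Highest impact score per hour first: Shelter 21 > Blood Drive 19 > Cleanup 13 > Park Build 10 > Library 5 > Food Bank 4.
Shelter: +10 to 40 (cap) ; 310 left.
Blood Drive takes 190 more to reach its cap of 190 ; 120 left.
Cleanup has room for 170 more but only 120 remain, so it gets 130.
Total = 19×190 + 21×40 + 13×130 + 4×30 = 6260.

6260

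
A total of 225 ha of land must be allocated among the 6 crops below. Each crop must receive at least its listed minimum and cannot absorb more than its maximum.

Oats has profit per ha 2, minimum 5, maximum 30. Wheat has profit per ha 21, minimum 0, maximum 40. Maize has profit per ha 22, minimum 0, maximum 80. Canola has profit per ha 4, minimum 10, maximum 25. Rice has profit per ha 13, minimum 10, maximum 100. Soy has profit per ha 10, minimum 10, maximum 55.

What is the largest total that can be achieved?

Meeting every minimum uses 5+0+0+10+10+10 = 35 ha, leaving 190.
Order the crops by profit per ha: Maize 22 > Wheat 21 > Rice 13 > Soy 10 > Canola 4 > Oats 2.
Give Maize 80 more to hit its cap of 80 → 110 left.
Wheat: +40 to 40 (cap) → 70 left.
Rice: +70 (room for 90) → 80. Pool exhausted.
Total = 2×5 + 21×40 + 22×80 + 4×10 + 13×80 + 10×10 = 3790.

3790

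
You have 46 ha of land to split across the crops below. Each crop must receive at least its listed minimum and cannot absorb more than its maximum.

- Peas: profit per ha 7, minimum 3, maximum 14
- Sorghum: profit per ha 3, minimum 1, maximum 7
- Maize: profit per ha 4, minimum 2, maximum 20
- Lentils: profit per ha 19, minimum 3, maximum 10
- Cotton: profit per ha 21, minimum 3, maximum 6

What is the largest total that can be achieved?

477

Meeting every minimum uses 3+1+2+3+3 = 12 ha, leaving 34.
Order the crops by profit per ha: Cotton 21 > Lentils 19 > Peas 7 > Maize 4 > Sorghum 3.
Cotton: +3 to 6 (cap) ; 31 left.
Give Lentils 7 more to hit its cap of 10 ; 24 left.
Peas: +11 to 14 (cap) ; 13 left.
Maize: +13 (room for 18) → 15. Pool exhausted.
Total = 7×14 + 3×1 + 4×15 + 19×10 + 21×6 = 477.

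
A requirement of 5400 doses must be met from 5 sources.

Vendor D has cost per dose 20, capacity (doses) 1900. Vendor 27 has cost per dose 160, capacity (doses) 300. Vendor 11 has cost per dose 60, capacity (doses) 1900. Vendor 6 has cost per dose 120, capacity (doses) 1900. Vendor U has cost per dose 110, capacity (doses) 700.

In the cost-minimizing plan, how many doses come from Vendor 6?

Use sources in increasing cost order.
Vendor D at 20: take all 1900 doses ; 3500 still needed.
Vendor 11 at 60: take all 1900 doses ; 1600 still needed.
Take 700 from Vendor U at 110 ; need 900 more.
Vendor 6 (120): take the remaining 900 ; done.
Vendor 27: unused.

900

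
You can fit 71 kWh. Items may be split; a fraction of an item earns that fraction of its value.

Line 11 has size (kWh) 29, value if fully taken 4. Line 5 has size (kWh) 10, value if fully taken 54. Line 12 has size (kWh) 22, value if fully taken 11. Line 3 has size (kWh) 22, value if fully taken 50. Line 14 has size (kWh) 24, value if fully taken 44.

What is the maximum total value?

155.5

Best value per unit of size first: Line 5 54/10≈5.4, Line 3 50/22≈2.27, Line 14 44/24≈1.83, Line 12 11/22≈0.5, Line 11 4/29≈0.138.
Line 5: take in full, 10 kWh for value 54 ; 61 left.
Line 3: take in full, 22 kWh for value 50 ; 39 left.
All 24 kWh of Line 14 fit (value 44) ; 15 remain.
Fill the last 15 kWh with part of Line 12: 15/22 of it earns 7.5.
Total value = 155.5.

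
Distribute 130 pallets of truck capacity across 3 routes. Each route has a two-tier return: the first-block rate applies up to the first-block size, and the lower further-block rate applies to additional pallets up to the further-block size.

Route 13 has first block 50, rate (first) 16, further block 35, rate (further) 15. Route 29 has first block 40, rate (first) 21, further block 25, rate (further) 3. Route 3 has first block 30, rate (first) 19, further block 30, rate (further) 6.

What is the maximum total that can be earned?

2360

Order all 6 blocks by rate: Route 29/T1 21 > Route 3/T1 19 > Route 13/T1 16 > Route 13/T2 15 > Route 3/T2 6 > Route 29/T2 3.
Fill Route 29 T1 block (40 at 21) — 90 left.
Fill Route 3 T1 block (30 at 19) — 60 left.
Route 13 T1 at 16: fill all 50 — 10 left.
Route 13 T2 at 15: only 10 left, fill 10.
Total = 21×40 + 19×30 + 16×50 + 15×10 = 2360.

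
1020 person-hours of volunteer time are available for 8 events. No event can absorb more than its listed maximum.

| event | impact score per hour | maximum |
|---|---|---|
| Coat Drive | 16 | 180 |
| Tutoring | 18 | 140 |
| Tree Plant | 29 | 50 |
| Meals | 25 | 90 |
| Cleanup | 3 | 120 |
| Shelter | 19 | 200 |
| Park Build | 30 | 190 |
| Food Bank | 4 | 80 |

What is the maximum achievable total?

Order the events by impact score per hour: Park Build 30 > Tree Plant 29 > Meals 25 > Shelter 19 > Tutoring 18 > Coat Drive 16 > Food Bank 4 > Cleanup 3.
Park Build: +190 to 190 (cap) ; 830 left.
Tree Plant: +50 to 50 (cap) ; 780 left.
Meals: +90 to 90 (cap) ; 690 left.
Shelter: +200 to 200 (cap) ; 490 left.
Give Tutoring 140 to hit its cap of 140 ; 350 left.
Coat Drive: +180 to 180 (cap) ; 170 left.
Give Food Bank 80 to hit its cap of 80 ; 90 left.
Cleanup: +90 (room for 120) → 90. Pool exhausted.
Total = 16×180 + 18×140 + 29×50 + 25×90 + 3×90 + 19×200 + 30×190 + 4×80 = 19190.

19190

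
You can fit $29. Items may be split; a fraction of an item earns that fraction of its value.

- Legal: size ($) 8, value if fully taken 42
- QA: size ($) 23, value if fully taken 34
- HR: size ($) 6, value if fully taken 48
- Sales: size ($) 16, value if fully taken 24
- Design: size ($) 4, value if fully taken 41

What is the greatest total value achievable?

147.5

Sort by value density: Design 41/4≈10.2, HR 48/6≈8, Legal 42/8≈5.25, Sales 24/16≈1.5, QA 34/23≈1.48.
Design: take in full, 4 $ for value 41 — 25 left.
Take all of HR (6 $, value 48) — 19 $ left.
Take all of Legal (8 $, value 42) — 11 $ left.
Only 11 $ remain; take 11/16 of Sales for value 24×11/16 = 16.5.
Total value = 147.5.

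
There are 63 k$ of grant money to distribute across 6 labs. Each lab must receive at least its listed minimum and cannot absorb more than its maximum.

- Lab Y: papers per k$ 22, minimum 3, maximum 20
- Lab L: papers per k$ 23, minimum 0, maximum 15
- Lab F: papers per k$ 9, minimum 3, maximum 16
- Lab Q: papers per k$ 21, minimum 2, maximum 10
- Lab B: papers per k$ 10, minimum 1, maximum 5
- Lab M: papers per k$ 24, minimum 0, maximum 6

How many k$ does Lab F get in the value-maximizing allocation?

Meeting every minimum uses 3+0+3+2+1+0 = 9 k$, leaving 54.
Order the labs by papers per k$: Lab M 24 > Lab L 23 > Lab Y 22 > Lab Q 21 > Lab B 10 > Lab F 9.
Lab M: +6 to 6 (cap) → 48 left.
Lab L takes 15 more to reach its cap of 15 → 33 left.
Give Lab Y 17 more to hit its cap of 20 → 16 left.
Lab Q takes 8 more to reach its cap of 10 → 8 left.
Lab B: +4 to 5 (cap) → 4 left.
Lab F: +4 (room for 13) → 7. Pool exhausted.

7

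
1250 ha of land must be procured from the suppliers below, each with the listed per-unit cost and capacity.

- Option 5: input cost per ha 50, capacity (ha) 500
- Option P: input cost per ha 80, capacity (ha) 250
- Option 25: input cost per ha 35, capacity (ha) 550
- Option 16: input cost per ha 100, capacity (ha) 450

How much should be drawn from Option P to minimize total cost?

Fill from the cheapest supplier first.
Option 25 at 35: take all 550 ha ; 700 still needed.
Option 5 at 50: take all 500 ha ; 200 still needed.
Option P at 80: take 200 of its 250 ; requirement met.
Option 16: unused.

200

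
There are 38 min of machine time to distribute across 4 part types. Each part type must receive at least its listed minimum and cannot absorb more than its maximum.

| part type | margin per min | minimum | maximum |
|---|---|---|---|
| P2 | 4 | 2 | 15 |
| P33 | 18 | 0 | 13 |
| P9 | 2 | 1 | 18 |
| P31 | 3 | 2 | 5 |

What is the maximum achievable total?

319

Meeting every minimum uses 2+0+1+2 = 5 min, leaving 33.
Order the part types by margin per min: P33 18 > P2 4 > P31 3 > P9 2.
P33 takes 13 more to reach its cap of 13 → 20 left.
P2: +13 to 15 (cap) → 7 left.
Give P31 3 more to hit its cap of 5 → 4 left.
P9: +4 (room for 17) → 5. Pool exhausted.
Total = 4×15 + 18×13 + 2×5 + 3×5 = 319.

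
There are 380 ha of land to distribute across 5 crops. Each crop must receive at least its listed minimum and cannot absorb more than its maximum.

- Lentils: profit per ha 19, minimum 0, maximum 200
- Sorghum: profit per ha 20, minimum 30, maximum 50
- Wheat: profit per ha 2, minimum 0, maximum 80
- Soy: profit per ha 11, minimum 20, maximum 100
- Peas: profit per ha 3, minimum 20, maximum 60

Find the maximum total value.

5990

Meeting every minimum uses 0+30+0+20+20 = 70 ha, leaving 310.
Order the crops by profit per ha: Sorghum 20 > Lentils 19 > Soy 11 > Peas 3 > Wheat 2.
Give Sorghum 20 more to hit its cap of 50 → 290 left.
Lentils takes 200 more to reach its cap of 200 → 90 left.
Give Soy 80 more to hit its cap of 100 → 10 left.
Peas has room for 40 more but only 10 remain, so it gets 30.
Total = 19×200 + 20×50 + 11×100 + 3×30 = 5990.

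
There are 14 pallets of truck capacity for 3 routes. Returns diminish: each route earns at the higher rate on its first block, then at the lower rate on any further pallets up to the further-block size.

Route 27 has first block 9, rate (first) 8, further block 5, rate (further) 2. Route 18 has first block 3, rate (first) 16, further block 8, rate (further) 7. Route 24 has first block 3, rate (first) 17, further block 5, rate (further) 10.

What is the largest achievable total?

Rank every tier by rate: Route 24/first 17 > Route 18/first 16 > Route 24/second 10 > Route 27/first 8 > Route 18/second 7 > Route 27/second 2.
Route 24 first at 17: fill all 3 ; 11 left.
Route 18/first (16): +3 ; 8 left.
Fill Route 24 second block (5 at 10) ; 3 left.
Route 27/first: +3 of 9 at 8; pool empty.
Total = 17×3 + 16×3 + 10×5 + 8×3 = 173.

173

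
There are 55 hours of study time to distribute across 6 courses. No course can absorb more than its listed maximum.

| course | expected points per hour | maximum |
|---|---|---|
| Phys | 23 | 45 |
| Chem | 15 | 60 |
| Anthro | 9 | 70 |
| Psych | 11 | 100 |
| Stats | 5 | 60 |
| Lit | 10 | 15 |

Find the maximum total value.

Highest expected points per hour first: Phys 23 > Chem 15 > Psych 11 > Lit 10 > Anthro 9 > Stats 5.
Give Phys 45 to hit its cap of 45 ; 10 left.
Only 10 left; Chem takes them to reach 10.
Total = 23×45 + 15×10 = 1185.

1185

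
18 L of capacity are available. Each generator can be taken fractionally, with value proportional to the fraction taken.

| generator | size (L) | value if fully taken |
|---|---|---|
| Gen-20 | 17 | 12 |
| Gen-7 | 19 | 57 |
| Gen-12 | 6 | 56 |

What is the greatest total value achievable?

92

Sort by value density: Gen-12 56/6≈9.33, Gen-7 57/19≈3, Gen-20 12/17≈0.706.
Take all of Gen-12 (6 L, value 56) ; 12 L left.
Only 12 L remain; take 12/19 of Gen-7 for value 57×12/19 = 36.
Total value = 92.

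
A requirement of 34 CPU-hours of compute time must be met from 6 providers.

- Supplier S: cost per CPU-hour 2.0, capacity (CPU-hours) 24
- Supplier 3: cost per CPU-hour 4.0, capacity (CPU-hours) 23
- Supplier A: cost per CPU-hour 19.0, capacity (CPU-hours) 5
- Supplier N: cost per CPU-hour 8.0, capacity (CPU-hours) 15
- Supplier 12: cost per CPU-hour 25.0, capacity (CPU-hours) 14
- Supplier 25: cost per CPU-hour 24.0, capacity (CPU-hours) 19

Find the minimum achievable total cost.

88

Fill from the cheapest provider first.
Supplier S at 2.0: take all 24 CPU-hours → 10 still needed.
Take 10 from Supplier 3 at 4.0 to finish.
Supplier N, Supplier A, Supplier 25, Supplier 12: unused.
Cost = 24×2.0 + 10×4.0 = 88.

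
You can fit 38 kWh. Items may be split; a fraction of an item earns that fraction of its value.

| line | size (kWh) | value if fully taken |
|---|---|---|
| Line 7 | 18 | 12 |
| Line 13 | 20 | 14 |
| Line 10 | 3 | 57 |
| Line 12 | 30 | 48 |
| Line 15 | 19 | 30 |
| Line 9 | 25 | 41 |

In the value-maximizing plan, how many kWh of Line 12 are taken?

10

Best value per unit of size first: Line 10 57/3≈19, Line 9 41/25≈1.64, Line 12 48/30≈1.6, Line 15 30/19≈1.58, Line 13 14/20≈0.7, Line 7 12/18≈0.667.
Line 10: take in full, 3 kWh for value 57 — 35 left.
Line 9: take in full, 25 kWh for value 41 — 10 left.
Only 10 kWh remain; take 10/30 of Line 12 for value 48×10/30 = 16.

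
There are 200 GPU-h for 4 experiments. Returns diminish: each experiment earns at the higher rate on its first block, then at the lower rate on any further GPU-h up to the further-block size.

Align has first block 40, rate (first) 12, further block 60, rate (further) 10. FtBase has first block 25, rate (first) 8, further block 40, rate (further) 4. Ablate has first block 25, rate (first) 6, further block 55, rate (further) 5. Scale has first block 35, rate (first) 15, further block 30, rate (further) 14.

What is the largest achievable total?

Rank every tier by rate: Scale/first 15 > Scale/second 14 > Align/first 12 > Align/second 10 > FtBase/first 8 > Ablate/first 6 > Ablate/second 5 > FtBase/second 4.
Fill Scale first block (35 at 15) ; 165 left.
Fill Scale second block (30 at 14) ; 135 left.
Align/first (12): +40 ; 95 left.
Align/second (10): +60 ; 35 left.
Fill FtBase first block (25 at 8) ; 10 left.
Ablate first at 6: only 10 left, fill 10.
Total = 15×35 + 14×30 + 12×40 + 10×60 + 8×25 + 6×10 = 2285.

2285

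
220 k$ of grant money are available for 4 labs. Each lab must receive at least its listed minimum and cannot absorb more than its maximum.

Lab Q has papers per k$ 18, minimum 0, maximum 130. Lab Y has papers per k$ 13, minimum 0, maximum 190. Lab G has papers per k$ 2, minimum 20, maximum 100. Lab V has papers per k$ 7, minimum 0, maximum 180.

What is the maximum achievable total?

Meeting every minimum uses 0+0+20+0 = 20 k$, leaving 200.
Highest papers per k$ first: Lab Q 18 > Lab Y 13 > Lab V 7 > Lab G 2.
Lab Q takes 130 more to reach its cap of 130 ; 70 left.
Lab Y: +70 (room for 190) → 70. Pool exhausted.
Total = 18×130 + 13×70 + 2×20 = 3290.

3290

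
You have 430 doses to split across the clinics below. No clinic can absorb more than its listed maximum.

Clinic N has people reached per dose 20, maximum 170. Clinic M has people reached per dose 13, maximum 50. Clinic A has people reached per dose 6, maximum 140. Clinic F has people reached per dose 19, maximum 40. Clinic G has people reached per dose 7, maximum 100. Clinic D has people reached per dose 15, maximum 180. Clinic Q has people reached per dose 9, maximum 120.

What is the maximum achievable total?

7380

Order the clinics by people reached per dose: Clinic N 20 > Clinic F 19 > Clinic D 15 > Clinic M 13 > Clinic Q 9 > Clinic G 7 > Clinic A 6.
Clinic N: +170 to 170 (cap) ; 260 left.
Give Clinic F 40 to hit its cap of 40 ; 220 left.
Clinic D takes 180 to reach its cap of 180 ; 40 left.
Clinic M has room for 50 but only 40 remain, so it gets 40.
Total = 20×170 + 13×40 + 19×40 + 15×180 = 7380.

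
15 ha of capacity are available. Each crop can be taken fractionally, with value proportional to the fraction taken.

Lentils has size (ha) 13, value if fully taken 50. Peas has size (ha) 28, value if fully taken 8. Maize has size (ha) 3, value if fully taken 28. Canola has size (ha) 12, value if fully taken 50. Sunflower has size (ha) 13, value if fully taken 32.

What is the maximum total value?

Best value per unit of size first: Maize 28/3≈9.33, Canola 50/12≈4.17, Lentils 50/13≈3.85, Sunflower 32/13≈2.46, Peas 8/28≈0.286.
Take all of Maize (3 ha, value 28) → 12 ha left.
Take all of Canola (12 ha, value 50) → 0 ha left.
Total value = 78.

78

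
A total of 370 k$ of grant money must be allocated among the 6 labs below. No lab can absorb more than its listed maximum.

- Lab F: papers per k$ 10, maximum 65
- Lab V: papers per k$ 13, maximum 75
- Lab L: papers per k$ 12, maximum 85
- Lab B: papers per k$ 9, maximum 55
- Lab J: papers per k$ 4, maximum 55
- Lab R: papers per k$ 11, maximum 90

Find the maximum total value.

4130

Highest papers per k$ first: Lab V 13 > Lab L 12 > Lab R 11 > Lab F 10 > Lab B 9 > Lab J 4.
Lab V: +75 to 75 (cap) ; 295 left.
Give Lab L 85 to hit its cap of 85 ; 210 left.
Give Lab R 90 to hit its cap of 90 ; 120 left.
Lab F: +65 to 65 (cap) ; 55 left.
Lab B: +55 to 55 (cap) ; 0 left.
Total = 10×65 + 13×75 + 12×85 + 9×55 + 11×90 = 4130.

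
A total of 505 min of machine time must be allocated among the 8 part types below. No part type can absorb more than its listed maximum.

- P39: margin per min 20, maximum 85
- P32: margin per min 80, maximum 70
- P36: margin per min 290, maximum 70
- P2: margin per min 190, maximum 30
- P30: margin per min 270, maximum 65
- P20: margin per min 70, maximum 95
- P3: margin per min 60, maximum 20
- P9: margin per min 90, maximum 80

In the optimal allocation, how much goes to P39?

Order the part types by margin per min: P36 290 > P30 270 > P2 190 > P9 90 > P32 80 > P20 70 > P3 60 > P39 20.
P36: +70 to 70 (cap) ; 435 left.
Give P30 65 to hit its cap of 65 ; 370 left.
Give P2 30 to hit its cap of 30 ; 340 left.
P9: +80 to 80 (cap) ; 260 left.
P32: +70 to 70 (cap) ; 190 left.
P20 takes 95 to reach its cap of 95 ; 95 left.
P3: +20 to 20 (cap) ; 75 left.
Only 75 left; P39 takes them to reach 75.

75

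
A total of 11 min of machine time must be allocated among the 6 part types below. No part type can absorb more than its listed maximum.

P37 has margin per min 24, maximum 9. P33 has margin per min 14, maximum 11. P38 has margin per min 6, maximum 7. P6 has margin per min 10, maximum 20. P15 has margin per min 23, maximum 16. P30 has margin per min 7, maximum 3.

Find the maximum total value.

262

Rank by margin per min: P37 24 > P15 23 > P33 14 > P6 10 > P30 7 > P38 6.
P37: +9 to 9 (cap) — 2 left.
P15 has room for 16 but only 2 remain, so it gets 2.
Total = 24×9 + 23×2 = 262.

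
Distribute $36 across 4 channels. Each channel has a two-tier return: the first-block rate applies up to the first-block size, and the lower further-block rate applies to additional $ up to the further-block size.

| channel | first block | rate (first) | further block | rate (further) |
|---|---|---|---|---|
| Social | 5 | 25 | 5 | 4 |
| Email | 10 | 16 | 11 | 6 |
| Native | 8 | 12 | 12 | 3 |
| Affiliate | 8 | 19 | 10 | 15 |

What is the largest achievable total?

Order all 8 blocks by rate: Social/T1 25 > Affiliate/T1 19 > Email/T1 16 > Affiliate/T2 15 > Native/T1 12 > Email/T2 6 > Social/T2 4 > Native/T2 3.
Social/T1 (25): +5 — 31 left.
Affiliate T1 at 19: fill all 8 — 23 left.
Email/T1 (16): +10 — 13 left.
Fill Affiliate T2 block (10 at 15) — 3 left.
3 remain; put them into Native T1 at 12.
Total = 25×5 + 19×8 + 16×10 + 15×10 + 12×3 = 623.

623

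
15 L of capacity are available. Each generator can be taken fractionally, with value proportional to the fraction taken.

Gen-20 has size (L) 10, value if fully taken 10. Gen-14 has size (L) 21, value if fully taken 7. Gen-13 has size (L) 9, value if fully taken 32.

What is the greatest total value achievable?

38

Sort by value density: Gen-13 32/9≈3.56, Gen-20 10/10≈1, Gen-14 7/21≈0.333.
Take all of Gen-13 (9 L, value 32) → 6 L left.
Fill the last 6 L with part of Gen-20: 6/10 of it earns 6.
Total value = 38.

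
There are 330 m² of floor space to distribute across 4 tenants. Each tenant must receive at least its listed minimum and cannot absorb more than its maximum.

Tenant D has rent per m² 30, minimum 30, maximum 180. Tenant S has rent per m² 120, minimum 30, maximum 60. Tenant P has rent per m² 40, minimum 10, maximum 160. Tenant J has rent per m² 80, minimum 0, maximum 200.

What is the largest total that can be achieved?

Meeting every minimum uses 30+30+10+0 = 70 m², leaving 260.
Rank by rent per m²: Tenant S 120 > Tenant J 80 > Tenant P 40 > Tenant D 30.
Tenant S takes 30 more to reach its cap of 60 — 230 left.
Tenant J: +200 to 200 (cap) — 30 left.
Only 30 left; Tenant P takes them to reach 40.
Total = 30×30 + 120×60 + 40×40 + 80×200 = 25700.

25700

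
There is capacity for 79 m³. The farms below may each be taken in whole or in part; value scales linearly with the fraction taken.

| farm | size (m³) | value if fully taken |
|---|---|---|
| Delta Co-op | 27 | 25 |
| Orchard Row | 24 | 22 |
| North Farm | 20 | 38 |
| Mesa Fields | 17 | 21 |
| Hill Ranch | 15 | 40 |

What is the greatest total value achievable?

124

Rank by value-to-size ratio: Hill Ranch 40/15≈2.67, North Farm 38/20≈1.9, Mesa Fields 21/17≈1.24, Delta Co-op 25/27≈0.926, Orchard Row 22/24≈0.917.
Hill Ranch: take in full, 15 m³ for value 40 → 64 left.
Take all of North Farm (20 m³, value 38) → 44 m³ left.
Take all of Mesa Fields (17 m³, value 21) → 27 m³ left.
Take all of Delta Co-op (27 m³, value 25) → 0 m³ left.
Total value = 124.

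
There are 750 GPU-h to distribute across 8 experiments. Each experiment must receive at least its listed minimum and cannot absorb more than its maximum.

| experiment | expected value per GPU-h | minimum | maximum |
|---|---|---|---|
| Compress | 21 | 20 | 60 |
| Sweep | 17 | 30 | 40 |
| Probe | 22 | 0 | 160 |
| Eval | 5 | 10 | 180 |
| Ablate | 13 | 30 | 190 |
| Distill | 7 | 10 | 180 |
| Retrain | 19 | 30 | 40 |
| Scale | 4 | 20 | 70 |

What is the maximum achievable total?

10330

Meeting every minimum uses 20+30+0+10+30+10+30+20 = 150 GPU-h, leaving 600.
Rank by expected value per GPU-h: Probe 22 > Compress 21 > Retrain 19 > Sweep 17 > Ablate 13 > Distill 7 > Eval 5 > Scale 4.
Give Probe 160 more to hit its cap of 160 — 440 left.
Give Compress 40 more to hit its cap of 60 — 400 left.
Retrain takes 10 more to reach its cap of 40 — 390 left.
Give Sweep 10 more to hit its cap of 40 — 380 left.
Give Ablate 160 more to hit its cap of 190 — 220 left.
Distill: +170 to 180 (cap) — 50 left.
Only 50 left; Eval takes them to reach 60.
Total = 21×60 + 17×40 + 22×160 + 5×60 + 13×190 + 7×180 + 19×40 + 4×20 = 10330.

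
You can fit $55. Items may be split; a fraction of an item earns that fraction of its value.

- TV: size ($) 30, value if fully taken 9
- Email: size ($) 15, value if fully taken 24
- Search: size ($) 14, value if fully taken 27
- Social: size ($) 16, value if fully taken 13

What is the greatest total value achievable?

Rank by value-to-size ratio: Search 27/14≈1.93, Email 24/15≈1.6, Social 13/16≈0.812, TV 9/30≈0.3.
Search: take in full, 14 $ for value 27 → 41 left.
All 15 $ of Email fit (value 24) → 26 remain.
Social: take in full, 16 $ for value 13 → 10 left.
Only 10 $ remain; take 10/30 of TV for value 9×10/30 = 3.
Total value = 67.

67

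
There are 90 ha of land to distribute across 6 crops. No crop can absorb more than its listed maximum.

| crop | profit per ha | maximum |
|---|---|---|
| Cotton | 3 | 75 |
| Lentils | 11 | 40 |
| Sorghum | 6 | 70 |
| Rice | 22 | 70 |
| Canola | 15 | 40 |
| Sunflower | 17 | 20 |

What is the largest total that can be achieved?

1880

Highest profit per ha first: Rice 22 > Sunflower 17 > Canola 15 > Lentils 11 > Sorghum 6 > Cotton 3.
Rice takes 70 to reach its cap of 70 → 20 left.
Sunflower takes 20 to reach its cap of 20 → 0 left.
Total = 22×70 + 17×20 = 1880.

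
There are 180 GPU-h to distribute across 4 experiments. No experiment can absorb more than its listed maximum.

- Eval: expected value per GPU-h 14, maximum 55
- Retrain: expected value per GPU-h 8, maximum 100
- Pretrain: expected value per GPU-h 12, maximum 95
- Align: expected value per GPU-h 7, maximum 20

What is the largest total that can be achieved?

Order the experiments by expected value per GPU-h: Eval 14 > Pretrain 12 > Retrain 8 > Align 7.
Give Eval 55 to hit its cap of 55 → 125 left.
Pretrain: +95 to 95 (cap) → 30 left.
Retrain has room for 100 but only 30 remain, so it gets 30.
Total = 14×55 + 8×30 + 12×95 = 2150.

2150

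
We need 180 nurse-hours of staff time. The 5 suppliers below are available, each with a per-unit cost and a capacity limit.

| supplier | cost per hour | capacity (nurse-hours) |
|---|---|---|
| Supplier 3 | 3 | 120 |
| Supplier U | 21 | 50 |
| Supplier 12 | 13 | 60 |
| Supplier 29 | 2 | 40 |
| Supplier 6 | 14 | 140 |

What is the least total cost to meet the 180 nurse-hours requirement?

Use suppliers in increasing cost order.
Supplier 29 at 2: take all 40 nurse-hours ; 140 still needed.
Supplier 3 (3): use full 120 ; 20 nurse-hours to go.
Take 20 from Supplier 12 at 13 to finish.
Supplier 6, Supplier U: unused.
Cost = 40×2 + 120×3 + 20×13 = 700.

700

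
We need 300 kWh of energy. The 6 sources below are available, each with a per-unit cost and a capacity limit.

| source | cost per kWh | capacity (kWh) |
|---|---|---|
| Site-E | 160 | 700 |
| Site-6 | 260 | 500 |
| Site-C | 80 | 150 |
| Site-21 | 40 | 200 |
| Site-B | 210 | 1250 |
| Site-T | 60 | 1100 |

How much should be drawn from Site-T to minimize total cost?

Use sources in increasing cost order.
Site-21 (40): use full 200 — 100 kWh to go.
Site-T (60): take the remaining 100 — done.
Site-C, Site-E, Site-B, Site-6: unused.

100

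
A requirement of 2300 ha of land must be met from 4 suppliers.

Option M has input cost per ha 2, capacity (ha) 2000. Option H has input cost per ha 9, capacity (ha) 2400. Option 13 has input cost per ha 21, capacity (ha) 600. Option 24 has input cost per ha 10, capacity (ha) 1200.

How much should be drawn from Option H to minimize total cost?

Fill from the cheapest supplier first.
Option M at 2: take all 2000 ha — 300 still needed.
Take 300 from Option H at 9 to finish.
Option 24, Option 13: unused.

300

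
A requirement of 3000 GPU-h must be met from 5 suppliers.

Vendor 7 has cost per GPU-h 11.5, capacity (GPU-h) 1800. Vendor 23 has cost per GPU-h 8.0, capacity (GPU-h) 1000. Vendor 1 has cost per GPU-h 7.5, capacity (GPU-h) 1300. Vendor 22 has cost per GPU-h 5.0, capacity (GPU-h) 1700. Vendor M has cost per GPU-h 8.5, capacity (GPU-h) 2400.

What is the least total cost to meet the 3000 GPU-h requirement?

Use suppliers in increasing cost order.
Vendor 22 (5.0): use full 1700 ; 1300 GPU-h to go.
Take 1300 from Vendor 1 at 7.5 ; need 0 more.
Vendor 23, Vendor M, Vendor 7: unused.
Cost = 1700×5.0 + 1300×7.5 = 18250.

18250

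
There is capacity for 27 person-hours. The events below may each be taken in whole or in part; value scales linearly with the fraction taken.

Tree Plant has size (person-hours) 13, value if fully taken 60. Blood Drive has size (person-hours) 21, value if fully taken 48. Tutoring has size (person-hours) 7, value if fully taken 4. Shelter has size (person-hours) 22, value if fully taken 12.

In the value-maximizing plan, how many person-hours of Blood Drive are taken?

Best value per unit of size first: Tree Plant 60/13≈4.62, Blood Drive 48/21≈2.29, Tutoring 4/7≈0.571, Shelter 12/22≈0.545.
Tree Plant: take in full, 13 person-hours for value 60 — 14 left.
Fill the last 14 person-hours with part of Blood Drive: 14/21 of it earns 32.

14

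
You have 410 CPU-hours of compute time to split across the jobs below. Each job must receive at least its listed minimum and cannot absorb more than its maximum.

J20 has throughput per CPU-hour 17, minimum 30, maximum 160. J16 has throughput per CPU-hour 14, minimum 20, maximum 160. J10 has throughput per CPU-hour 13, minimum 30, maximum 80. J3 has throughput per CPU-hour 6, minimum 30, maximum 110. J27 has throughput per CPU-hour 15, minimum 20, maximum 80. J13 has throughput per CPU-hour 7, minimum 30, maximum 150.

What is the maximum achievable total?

Meeting every minimum uses 30+20+30+30+20+30 = 160 CPU-hours, leaving 250.
Highest throughput per CPU-hour first: J20 17 > J27 15 > J16 14 > J10 13 > J13 7 > J3 6.
Give J20 130 more to hit its cap of 160 ; 120 left.
Give J27 60 more to hit its cap of 80 ; 60 left.
J16: +60 (room for 140) → 80. Pool exhausted.
Total = 17×160 + 14×80 + 13×30 + 6×30 + 15×80 + 7×30 = 5820.

5820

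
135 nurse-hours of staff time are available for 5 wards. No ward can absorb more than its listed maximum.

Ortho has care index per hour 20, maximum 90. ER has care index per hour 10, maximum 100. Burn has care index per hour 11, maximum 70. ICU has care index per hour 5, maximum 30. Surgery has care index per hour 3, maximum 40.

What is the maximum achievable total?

Highest care index per hour first: Ortho 20 > Burn 11 > ER 10 > ICU 5 > Surgery 3.
Ortho takes 90 to reach its cap of 90 — 45 left.
Burn has room for 70 but only 45 remain, so it gets 45.
Total = 20×90 + 11×45 = 2295.

2295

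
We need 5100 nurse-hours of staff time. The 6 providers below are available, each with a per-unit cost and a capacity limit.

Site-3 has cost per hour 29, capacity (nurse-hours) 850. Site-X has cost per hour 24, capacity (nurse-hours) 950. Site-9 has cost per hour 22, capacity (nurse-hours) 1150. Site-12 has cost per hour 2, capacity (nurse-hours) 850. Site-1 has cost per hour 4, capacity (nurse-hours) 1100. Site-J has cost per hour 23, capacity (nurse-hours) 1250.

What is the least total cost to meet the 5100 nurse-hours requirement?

78150

Use providers in increasing cost order.
Take 850 from Site-12 at 2 — need 4250 more.
Take 1100 from Site-1 at 4 — need 3150 more.
Site-9 (22): use full 1150 — 2000 nurse-hours to go.
Site-J at 23: take all 1250 nurse-hours — 750 still needed.
Site-X at 24: take 750 of its 950 — requirement met.
Site-3: unused.
Cost = 850×2 + 1100×4 + 1150×22 + 1250×23 + 750×24 = 78150.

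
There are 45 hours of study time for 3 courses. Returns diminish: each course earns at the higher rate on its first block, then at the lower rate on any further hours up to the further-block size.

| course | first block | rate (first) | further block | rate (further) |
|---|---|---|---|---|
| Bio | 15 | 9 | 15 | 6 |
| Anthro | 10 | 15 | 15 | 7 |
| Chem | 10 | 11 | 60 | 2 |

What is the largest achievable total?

465

Treat each block as its own option and order by rate: Anthro/T1 15 > Chem/T1 11 > Bio/T1 9 > Anthro/T2 7 > Bio/T2 6 > Chem/T2 2.
Fill Anthro T1 block (10 at 15) → 35 left.
Fill Chem T1 block (10 at 11) → 25 left.
Bio/T1 (9): +15 → 10 left.
Anthro T2 at 7: only 10 left, fill 10.
Total = 15×10 + 11×10 + 9×15 + 7×10 = 465.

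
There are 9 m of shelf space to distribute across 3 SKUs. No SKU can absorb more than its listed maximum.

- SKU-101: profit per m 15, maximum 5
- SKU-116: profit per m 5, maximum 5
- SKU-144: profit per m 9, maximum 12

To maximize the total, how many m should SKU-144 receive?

Order the SKUs by profit per m: SKU-101 15 > SKU-144 9 > SKU-116 5.
SKU-101 takes 5 to reach its cap of 5 ; 4 left.
Only 4 left; SKU-144 takes them to reach 4.

4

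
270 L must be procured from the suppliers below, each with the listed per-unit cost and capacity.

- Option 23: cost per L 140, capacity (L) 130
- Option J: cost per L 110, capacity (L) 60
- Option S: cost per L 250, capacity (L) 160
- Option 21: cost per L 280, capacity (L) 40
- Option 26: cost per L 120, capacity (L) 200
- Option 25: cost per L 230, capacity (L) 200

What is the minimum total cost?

32000

Fill from the cheapest supplier first.
Take 60 from Option J at 110 → need 210 more.
Option 26 (120): use full 200 → 10 L to go.
Take 10 from Option 23 at 140 to finish.
Option 25, Option S, Option 21: unused.
Cost = 60×110 + 200×120 + 10×140 = 32000.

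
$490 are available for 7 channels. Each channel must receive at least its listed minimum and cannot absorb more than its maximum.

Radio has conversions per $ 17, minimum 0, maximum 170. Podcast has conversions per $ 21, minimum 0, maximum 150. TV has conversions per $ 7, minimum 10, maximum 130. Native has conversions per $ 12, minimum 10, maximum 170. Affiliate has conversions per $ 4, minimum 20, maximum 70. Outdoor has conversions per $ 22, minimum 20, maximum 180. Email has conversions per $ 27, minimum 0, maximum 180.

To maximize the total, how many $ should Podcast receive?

Meeting every minimum uses 0+0+10+10+20+20+0 = 60 $, leaving 430.
Highest conversions per $ first: Email 27 > Outdoor 22 > Podcast 21 > Radio 17 > Native 12 > TV 7 > Affiliate 4.
Give Email 180 more to hit its cap of 180 ; 250 left.
Outdoor takes 160 more to reach its cap of 180 ; 90 left.
Podcast has room for 150 more but only 90 remain, so it gets 90.

90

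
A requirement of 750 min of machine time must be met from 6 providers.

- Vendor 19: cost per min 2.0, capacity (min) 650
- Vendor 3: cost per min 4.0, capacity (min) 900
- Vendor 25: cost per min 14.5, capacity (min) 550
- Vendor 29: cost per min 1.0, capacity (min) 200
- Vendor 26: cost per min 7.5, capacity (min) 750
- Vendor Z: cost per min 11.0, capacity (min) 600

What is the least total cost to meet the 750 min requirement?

1300

Use providers in increasing cost order.
Vendor 29 at 1.0: take all 200 min → 550 still needed.
Vendor 19 at 2.0: take 550 of its 650 → requirement met.
Vendor 3, Vendor 26, Vendor Z, Vendor 25: unused.
Cost = 200×1.0 + 550×2.0 = 1300.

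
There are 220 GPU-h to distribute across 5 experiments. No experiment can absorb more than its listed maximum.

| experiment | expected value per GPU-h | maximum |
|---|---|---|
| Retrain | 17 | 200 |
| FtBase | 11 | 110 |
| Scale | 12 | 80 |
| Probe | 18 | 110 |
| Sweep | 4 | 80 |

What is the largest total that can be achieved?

3850

Rank by expected value per GPU-h: Probe 18 > Retrain 17 > Scale 12 > FtBase 11 > Sweep 4.
Probe takes 110 to reach its cap of 110 — 110 left.
Retrain: +110 (room for 200) → 110. Pool exhausted.
Total = 17×110 + 18×110 = 3850.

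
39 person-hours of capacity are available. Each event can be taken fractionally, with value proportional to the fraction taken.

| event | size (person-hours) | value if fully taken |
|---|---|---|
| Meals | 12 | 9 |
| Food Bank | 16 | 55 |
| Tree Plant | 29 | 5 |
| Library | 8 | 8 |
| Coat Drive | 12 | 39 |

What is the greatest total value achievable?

104.25

Sort by value density: Food Bank 55/16≈3.44, Coat Drive 39/12≈3.25, Library 8/8≈1, Meals 9/12≈0.75, Tree Plant 5/29≈0.172.
Food Bank: take in full, 16 person-hours for value 55 — 23 left.
Coat Drive: take in full, 12 person-hours for value 39 — 11 left.
Library: take in full, 8 person-hours for value 8 — 3 left.
3 person-hours left: a 3/12 share of Meals gives 9×3/12 = 2.25.
Total value = 104.25.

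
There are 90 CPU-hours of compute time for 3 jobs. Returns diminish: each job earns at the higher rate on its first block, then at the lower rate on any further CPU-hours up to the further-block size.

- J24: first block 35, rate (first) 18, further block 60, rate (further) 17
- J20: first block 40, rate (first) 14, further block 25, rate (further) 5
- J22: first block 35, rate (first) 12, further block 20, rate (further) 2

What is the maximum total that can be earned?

1565

Rank every tier by rate: J24/first 18 > J24/second 17 > J20/first 14 > J22/first 12 > J20/second 5 > J22/second 2.
J24 first at 18: fill all 35 → 55 left.
J24 second at 17: only 55 left, fill 55.
Total = 18×35 + 17×55 = 1565.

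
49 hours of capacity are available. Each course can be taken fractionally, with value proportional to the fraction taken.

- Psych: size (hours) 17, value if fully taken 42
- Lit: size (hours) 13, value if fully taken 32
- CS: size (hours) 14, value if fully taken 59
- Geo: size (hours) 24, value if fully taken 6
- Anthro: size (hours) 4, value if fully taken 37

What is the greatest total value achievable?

Sort by value density: Anthro 37/4≈9.25, CS 59/14≈4.21, Psych 42/17≈2.47, Lit 32/13≈2.46, Geo 6/24≈0.25.
All 4 hours of Anthro fit (value 37) → 45 remain.
All 14 hours of CS fit (value 59) → 31 remain.
Psych: take in full, 17 hours for value 42 → 14 left.
Lit: take in full, 13 hours for value 32 → 1 left.
Only 1 hours remain; take 1/24 of Geo for value 6×1/24 = 0.25.
Total value = 170.25.

170.25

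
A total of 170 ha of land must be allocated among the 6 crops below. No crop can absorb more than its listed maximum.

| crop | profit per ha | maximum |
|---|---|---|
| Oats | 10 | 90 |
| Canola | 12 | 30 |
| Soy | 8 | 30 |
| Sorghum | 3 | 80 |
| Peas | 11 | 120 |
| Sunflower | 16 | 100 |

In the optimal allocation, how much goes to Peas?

40

Order the crops by profit per ha: Sunflower 16 > Canola 12 > Peas 11 > Oats 10 > Soy 8 > Sorghum 3.
Sunflower: +100 to 100 (cap) — 70 left.
Give Canola 30 to hit its cap of 30 — 40 left.
Peas has room for 120 but only 40 remain, so it gets 40.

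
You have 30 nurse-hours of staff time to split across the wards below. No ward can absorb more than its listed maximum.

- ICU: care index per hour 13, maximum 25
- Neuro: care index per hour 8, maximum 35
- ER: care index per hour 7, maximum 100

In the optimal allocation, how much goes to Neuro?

Order the wards by care index per hour: ICU 13 > Neuro 8 > ER 7.
ICU takes 25 to reach its cap of 25 → 5 left.
Neuro: +5 (room for 35) → 5. Pool exhausted.

5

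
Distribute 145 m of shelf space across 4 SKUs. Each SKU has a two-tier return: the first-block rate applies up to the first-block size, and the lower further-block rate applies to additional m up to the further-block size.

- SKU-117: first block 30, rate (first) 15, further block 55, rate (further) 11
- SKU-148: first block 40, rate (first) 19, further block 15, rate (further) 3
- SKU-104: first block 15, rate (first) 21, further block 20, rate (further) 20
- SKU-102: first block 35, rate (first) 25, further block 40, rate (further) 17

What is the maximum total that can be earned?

2945

Rank every tier by rate: SKU-102/first 25 > SKU-104/first 21 > SKU-104/second 20 > SKU-148/first 19 > SKU-102/second 17 > SKU-117/first 15 > SKU-117/second 11 > SKU-148/second 3.
SKU-102/first (25): +35 — 110 left.
SKU-104 first at 21: fill all 15 — 95 left.
SKU-104 second at 20: fill all 20 — 75 left.
SKU-148/first (19): +40 — 35 left.
SKU-102/second: +35 of 40 at 17; pool empty.
Total = 25×35 + 21×15 + 20×20 + 19×40 + 17×35 = 2945.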